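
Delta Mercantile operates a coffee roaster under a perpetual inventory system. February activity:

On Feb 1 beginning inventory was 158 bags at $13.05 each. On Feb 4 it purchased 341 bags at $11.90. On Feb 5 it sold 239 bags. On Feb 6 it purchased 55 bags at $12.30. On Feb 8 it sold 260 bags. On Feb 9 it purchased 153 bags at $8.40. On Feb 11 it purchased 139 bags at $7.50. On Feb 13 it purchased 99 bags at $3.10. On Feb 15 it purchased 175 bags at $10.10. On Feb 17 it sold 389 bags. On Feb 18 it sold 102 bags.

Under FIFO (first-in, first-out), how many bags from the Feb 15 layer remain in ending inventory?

Feb 5, 239 sold [FIFO — oldest first]: 158 @ $13.05 + 81 @ $11.90 = $3,025.80
Feb 8, 260 sold [FIFO — oldest first]: 260 @ $11.90 = $3,094.00
Feb 17, 389 sold [FIFO — oldest first]: 55 @ $12.30 + 153 @ $8.40 + 139 @ $7.50 + 42 @ $3.10 = $3,134.40
Feb 18, 102 sold [FIFO — oldest first]: 57 @ $3.10 + 45 @ $10.10 = $631.20
Total COGS = $3,025.80 + $3,094.00 + $3,134.40 + $631.20 = $9,885.40
Ending inventory: 130 @ $10.10 = $1,313.00
Check: goods available $11,198.40 = COGS $9,885.40 + ending $1,313.00

130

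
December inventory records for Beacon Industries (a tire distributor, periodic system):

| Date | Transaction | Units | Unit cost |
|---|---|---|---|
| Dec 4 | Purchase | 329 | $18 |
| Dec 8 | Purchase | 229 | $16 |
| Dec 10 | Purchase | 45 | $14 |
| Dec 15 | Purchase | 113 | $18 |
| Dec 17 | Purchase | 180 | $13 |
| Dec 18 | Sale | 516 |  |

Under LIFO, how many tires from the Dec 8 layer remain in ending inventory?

51

Dec 18, 516 sold [LIFO — newest first]: 180 @ $13 + 113 @ $18 + 45 @ $14 + 178 @ $16 = $7,852
Ending inventory: 329 @ $18 + 51 @ $16 = $6,738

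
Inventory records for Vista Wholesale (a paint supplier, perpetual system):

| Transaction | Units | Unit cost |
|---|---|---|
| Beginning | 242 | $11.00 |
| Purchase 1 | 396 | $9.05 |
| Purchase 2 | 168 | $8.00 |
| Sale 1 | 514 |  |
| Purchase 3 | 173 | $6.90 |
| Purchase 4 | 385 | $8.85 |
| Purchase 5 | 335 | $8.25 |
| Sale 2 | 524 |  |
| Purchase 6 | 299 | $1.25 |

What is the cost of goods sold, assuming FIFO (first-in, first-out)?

Sale 1 (514) [FIFO — oldest first]: 242 @ $11.00 + 272 @ $9.05 = $5,123.60
Sale 2 (524) [FIFO — oldest first]: 124 @ $9.05 + 168 @ $8.00 + 173 @ $6.90 + 59 @ $8.85 = $4,182.05
Total COGS = $5,123.60 + $4,182.05 = $9,305.65
Ending inventory: 326 @ $8.85 + 335 @ $8.25 + 299 @ $1.25 = $6,022.60
Check: goods available $15,328.25 = COGS $9,305.65 + ending $6,022.60

COGS = $9,305.65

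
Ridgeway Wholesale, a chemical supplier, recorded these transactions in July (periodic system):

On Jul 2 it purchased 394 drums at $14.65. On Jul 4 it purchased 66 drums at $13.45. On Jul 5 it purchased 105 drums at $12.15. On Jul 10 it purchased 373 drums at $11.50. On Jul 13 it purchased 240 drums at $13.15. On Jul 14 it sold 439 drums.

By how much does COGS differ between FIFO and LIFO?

FIFO COGS: 394 @ $14.65 + 45 @ $13.45 = $6,377.35
LIFO COGS: 240 @ $13.15 + 199 @ $11.50 = $5,444.50
Difference = |$6,377.35 − $5,444.50| = $932.85

$932.85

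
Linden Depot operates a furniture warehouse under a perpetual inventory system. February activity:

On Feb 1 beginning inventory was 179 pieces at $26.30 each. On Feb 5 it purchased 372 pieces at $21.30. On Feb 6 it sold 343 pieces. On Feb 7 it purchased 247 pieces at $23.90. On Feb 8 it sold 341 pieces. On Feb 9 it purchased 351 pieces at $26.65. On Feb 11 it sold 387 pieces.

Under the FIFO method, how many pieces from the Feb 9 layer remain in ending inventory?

78

Feb 6, 343 sold [FIFO — oldest first]: 179 @ $26.30 + 164 @ $21.30 = $8,200.90
Feb 8, 341 sold [FIFO — oldest first]: 208 @ $21.30 + 133 @ $23.90 = $7,609.10
Feb 11, 387 sold [FIFO — oldest first]: 114 @ $23.90 + 273 @ $26.65 = $10,000.05
Total COGS = $8,200.90 + $7,609.10 + $10,000.05 = $25,810.05
Ending inventory: 78 @ $26.65 = $2,078.70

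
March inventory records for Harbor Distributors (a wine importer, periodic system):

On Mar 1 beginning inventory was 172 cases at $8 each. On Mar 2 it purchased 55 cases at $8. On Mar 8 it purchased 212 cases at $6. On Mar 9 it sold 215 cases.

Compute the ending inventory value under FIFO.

Mar 9, 215 sold [FIFO — oldest first]: 172 @ $8 + 43 @ $8 = $1,720
Ending inventory: 12 @ $8 + 212 @ $6 = $1,368
Check: goods available $3,088 = COGS $1,720 + ending $1,368

Ending inventory = $1,368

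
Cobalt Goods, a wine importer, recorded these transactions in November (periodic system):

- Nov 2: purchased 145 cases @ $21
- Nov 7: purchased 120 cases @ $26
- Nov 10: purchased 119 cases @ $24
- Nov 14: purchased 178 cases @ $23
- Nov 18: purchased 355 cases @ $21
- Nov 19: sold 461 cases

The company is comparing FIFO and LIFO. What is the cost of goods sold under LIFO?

FIFO COGS: 145 @ $21 + 120 @ $26 + 119 @ $24 + 77 @ $23 = $10,792
LIFO COGS: 355 @ $21 + 106 @ $23 = $9,893

COGS = $9,893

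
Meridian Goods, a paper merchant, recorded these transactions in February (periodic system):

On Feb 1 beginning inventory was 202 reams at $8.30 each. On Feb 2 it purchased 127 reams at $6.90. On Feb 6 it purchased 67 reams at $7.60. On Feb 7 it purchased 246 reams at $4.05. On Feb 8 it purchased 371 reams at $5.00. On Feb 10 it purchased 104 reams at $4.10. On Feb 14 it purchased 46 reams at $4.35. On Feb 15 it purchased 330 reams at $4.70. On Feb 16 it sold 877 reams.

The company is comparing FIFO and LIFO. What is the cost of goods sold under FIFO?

COGS = $5,233.40

FIFO COGS: 202 @ $8.30 + 127 @ $6.90 + 67 @ $7.60 + 246 @ $4.05 + 235 @ $5.00 = $5,233.40
LIFO COGS: 330 @ $4.70 + 46 @ $4.35 + 104 @ $4.10 + 371 @ $5.00 + 26 @ $4.05 = $4,137.80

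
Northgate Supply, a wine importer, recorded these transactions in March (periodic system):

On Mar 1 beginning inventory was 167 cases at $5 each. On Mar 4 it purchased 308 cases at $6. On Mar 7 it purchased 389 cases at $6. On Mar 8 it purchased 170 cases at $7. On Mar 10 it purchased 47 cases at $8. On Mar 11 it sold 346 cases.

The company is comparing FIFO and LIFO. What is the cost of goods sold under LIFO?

FIFO COGS: 167 @ $5 + 179 @ $6 = $1,909
LIFO COGS: 47 @ $8 + 170 @ $7 + 129 @ $6 = $2,340

COGS = $2,340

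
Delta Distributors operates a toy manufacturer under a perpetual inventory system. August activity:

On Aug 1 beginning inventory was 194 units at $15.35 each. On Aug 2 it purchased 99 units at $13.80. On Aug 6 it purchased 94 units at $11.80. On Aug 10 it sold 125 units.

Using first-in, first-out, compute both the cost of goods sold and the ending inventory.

COGS = $1,918.75; ending inventory = $3,534.55

Aug 10, 125 sold [FIFO — oldest first]: 125 @ $15.35 = $1,918.75
Ending inventory: 69 @ $15.35 + 99 @ $13.80 + 94 @ $11.80 = $3,534.55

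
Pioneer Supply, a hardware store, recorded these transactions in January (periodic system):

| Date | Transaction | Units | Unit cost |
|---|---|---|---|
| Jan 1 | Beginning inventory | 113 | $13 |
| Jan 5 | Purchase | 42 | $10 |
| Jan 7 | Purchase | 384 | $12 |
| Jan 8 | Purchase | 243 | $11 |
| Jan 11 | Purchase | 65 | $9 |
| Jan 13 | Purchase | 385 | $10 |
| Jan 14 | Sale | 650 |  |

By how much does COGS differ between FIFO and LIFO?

$1,083

FIFO COGS: 113 @ $13 + 42 @ $10 + 384 @ $12 + 111 @ $11 = $7,718
LIFO COGS: 385 @ $10 + 65 @ $9 + 200 @ $11 = $6,635
Difference = |$7,718 − $6,635| = $1,083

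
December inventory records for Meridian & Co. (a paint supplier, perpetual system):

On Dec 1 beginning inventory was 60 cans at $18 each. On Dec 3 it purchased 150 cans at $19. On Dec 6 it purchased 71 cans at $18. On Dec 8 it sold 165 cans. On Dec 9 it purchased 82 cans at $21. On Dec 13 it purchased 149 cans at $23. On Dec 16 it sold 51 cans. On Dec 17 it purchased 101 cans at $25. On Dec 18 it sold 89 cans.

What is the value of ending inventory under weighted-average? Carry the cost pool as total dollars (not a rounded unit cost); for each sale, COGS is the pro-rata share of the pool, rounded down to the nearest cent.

After Dec 1: 60 on hand, pool $1,080.00 (≈ $18.0000 each)
After Dec 3: 210 on hand, pool $3,930.00 (≈ $18.7143 each)
After Dec 6: 281 on hand, pool $5,208.00 (≈ $18.5338 each)
Dec 8, sell 165: 165/281 × $5,208.00 → $3,058.07
After Dec 9: 198 on hand, pool $3,871.93 (≈ $19.5552 each)
After Dec 13: 347 on hand, pool $7,298.93 (≈ $21.0344 each)
Dec 16, sell 51: 51/347 × $7,298.93 → $1,072.75
After Dec 17: 397 on hand, pool $8,751.18 (≈ $22.0433 each)
Dec 18, sell 89: 89/397 × $8,751.18 → $1,961.85
Total COGS = $3,058.07 + $1,072.75 + $1,961.85 = $6,092.67
Ending inventory (cost pool remaining) = $6,789.33

Ending inventory = $6,789.33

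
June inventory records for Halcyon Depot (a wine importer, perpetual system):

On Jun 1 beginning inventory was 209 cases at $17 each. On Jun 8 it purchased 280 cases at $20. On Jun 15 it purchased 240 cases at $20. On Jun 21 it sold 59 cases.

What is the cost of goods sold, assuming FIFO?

COGS = $1,003

Jun 21, 59 sold [FIFO — oldest first]: 59 @ $17 = $1,003
Ending inventory: 150 @ $17 + 280 @ $20 + 240 @ $20 = $12,950
Check: goods available $13,953 = COGS $1,003 + ending $12,950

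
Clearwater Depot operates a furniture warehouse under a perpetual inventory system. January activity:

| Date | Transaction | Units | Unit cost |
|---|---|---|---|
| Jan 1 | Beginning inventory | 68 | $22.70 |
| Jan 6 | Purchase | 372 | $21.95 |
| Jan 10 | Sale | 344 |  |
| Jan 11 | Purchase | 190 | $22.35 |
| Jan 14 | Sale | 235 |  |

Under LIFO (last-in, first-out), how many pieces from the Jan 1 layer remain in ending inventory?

51

Jan 10, 344 sold [LIFO — newest first]: 344 @ $21.95 = $7,550.80
Jan 14, 235 sold [LIFO — newest first]: 190 @ $22.35 + 28 @ $21.95 + 17 @ $22.70 = $5,247.00
Total COGS = $7,550.80 + $5,247.00 = $12,797.80
Ending inventory: 51 @ $22.70 = $1,157.70
Check: goods available $13,955.50 = COGS $12,797.80 + ending $1,157.70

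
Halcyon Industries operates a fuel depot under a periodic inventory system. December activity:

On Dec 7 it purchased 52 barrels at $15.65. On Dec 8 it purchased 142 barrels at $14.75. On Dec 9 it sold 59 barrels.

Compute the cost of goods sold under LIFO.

Dec 9, 59 sold [LIFO — newest first]: 59 @ $14.75 = $870.25
Ending inventory: 52 @ $15.65 + 83 @ $14.75 = $2,038.05
Check: goods available $2,908.30 = COGS $870.25 + ending $2,038.05

COGS = $870.25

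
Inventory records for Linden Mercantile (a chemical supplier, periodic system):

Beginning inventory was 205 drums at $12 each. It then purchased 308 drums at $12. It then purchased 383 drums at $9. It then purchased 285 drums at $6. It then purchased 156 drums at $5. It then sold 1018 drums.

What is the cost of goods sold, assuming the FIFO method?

COGS = $10,335

Sale 1 (1018) [FIFO — oldest first]: 205 @ $12 + 308 @ $12 + 383 @ $9 + 122 @ $6 = $10,335
Ending inventory: 163 @ $6 + 156 @ $5 = $1,758
Check: goods available $12,093 = COGS $10,335 + ending $1,758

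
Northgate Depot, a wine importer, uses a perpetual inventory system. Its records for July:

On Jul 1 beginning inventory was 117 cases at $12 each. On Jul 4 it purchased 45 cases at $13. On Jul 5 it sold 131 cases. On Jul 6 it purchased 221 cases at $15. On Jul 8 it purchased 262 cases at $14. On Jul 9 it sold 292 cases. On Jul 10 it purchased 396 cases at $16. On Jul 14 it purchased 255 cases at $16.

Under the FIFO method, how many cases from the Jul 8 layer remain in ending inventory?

Jul 5, 131 sold [FIFO — oldest first]: 117 @ $12 + 14 @ $13 = $1,586
Jul 9, 292 sold [FIFO — oldest first]: 31 @ $13 + 221 @ $15 + 40 @ $14 = $4,278
Total COGS = $1,586 + $4,278 = $5,864
Ending inventory: 222 @ $14 + 396 @ $16 + 255 @ $16 = $13,524

222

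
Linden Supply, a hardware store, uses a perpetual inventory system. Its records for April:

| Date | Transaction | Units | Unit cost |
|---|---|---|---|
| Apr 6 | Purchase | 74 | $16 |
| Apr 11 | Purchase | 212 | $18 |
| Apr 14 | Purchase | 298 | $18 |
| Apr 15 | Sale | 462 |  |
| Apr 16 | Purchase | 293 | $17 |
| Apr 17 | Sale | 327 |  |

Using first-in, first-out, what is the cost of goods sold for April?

COGS = $13,849

Apr 15, 462 sold [FIFO — oldest first]: 74 @ $16 + 212 @ $18 + 176 @ $18 = $8,168
Apr 17, 327 sold [FIFO — oldest first]: 122 @ $18 + 205 @ $17 = $5,681
Total COGS = $8,168 + $5,681 = $13,849
Ending inventory: 88 @ $17 = $1,496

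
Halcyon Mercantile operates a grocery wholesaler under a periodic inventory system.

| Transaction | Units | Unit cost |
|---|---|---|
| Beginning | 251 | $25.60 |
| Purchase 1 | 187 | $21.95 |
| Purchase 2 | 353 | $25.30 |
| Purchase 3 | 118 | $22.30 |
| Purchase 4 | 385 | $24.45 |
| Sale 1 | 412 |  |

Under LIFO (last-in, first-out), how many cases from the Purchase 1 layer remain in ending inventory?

Sale 1 (412) [LIFO — newest first]: 385 @ $24.45 + 27 @ $22.30 = $10,015.35
Ending inventory: 251 @ $25.60 + 187 @ $21.95 + 353 @ $25.30 + 91 @ $22.30 = $21,490.45

187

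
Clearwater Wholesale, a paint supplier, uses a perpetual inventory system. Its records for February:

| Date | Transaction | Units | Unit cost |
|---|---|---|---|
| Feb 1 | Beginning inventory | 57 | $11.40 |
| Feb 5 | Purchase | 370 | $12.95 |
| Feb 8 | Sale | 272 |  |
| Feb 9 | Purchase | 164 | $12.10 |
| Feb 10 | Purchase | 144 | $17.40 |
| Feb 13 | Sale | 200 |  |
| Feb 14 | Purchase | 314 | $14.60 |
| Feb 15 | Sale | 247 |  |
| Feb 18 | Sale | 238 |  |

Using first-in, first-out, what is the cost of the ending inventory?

Feb 8, 272 sold [FIFO — oldest first]: 57 @ $11.40 + 215 @ $12.95 = $3,434.05
Feb 13, 200 sold [FIFO — oldest first]: 155 @ $12.95 + 45 @ $12.10 = $2,551.75
Feb 15, 247 sold [FIFO — oldest first]: 119 @ $12.10 + 128 @ $17.40 = $3,667.10
Feb 18, 238 sold [FIFO — oldest first]: 16 @ $17.40 + 222 @ $14.60 = $3,519.60
Total COGS = $3,434.05 + $2,551.75 + $3,667.10 + $3,519.60 = $13,172.50
Ending inventory: 92 @ $14.60 = $1,343.20

Ending inventory = $1,343.20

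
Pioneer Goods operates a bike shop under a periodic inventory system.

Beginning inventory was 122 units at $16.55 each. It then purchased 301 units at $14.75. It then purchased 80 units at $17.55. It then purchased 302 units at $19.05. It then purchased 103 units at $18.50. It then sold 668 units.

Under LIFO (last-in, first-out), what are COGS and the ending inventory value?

COGS = $11,761.85; ending inventory = $3,759.60

Sale 1 (668) [LIFO — newest first]: 103 @ $18.50 + 302 @ $19.05 + 80 @ $17.55 + 183 @ $14.75 = $11,761.85
Ending inventory: 122 @ $16.55 + 118 @ $14.75 = $3,759.60
Check: goods available $15,521.45 = COGS $11,761.85 + ending $3,759.60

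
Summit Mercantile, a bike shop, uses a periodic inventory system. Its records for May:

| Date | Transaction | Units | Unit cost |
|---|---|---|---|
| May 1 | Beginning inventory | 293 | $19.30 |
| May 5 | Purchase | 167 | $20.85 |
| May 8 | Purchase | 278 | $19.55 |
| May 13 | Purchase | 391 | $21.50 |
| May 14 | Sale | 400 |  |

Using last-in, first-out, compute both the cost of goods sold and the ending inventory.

May 14, 400 sold [LIFO — newest first]: 391 @ $21.50 + 9 @ $19.55 = $8,582.45
Ending inventory: 293 @ $19.30 + 167 @ $20.85 + 269 @ $19.55 = $14,395.80

COGS = $8,582.45; ending inventory = $14,395.80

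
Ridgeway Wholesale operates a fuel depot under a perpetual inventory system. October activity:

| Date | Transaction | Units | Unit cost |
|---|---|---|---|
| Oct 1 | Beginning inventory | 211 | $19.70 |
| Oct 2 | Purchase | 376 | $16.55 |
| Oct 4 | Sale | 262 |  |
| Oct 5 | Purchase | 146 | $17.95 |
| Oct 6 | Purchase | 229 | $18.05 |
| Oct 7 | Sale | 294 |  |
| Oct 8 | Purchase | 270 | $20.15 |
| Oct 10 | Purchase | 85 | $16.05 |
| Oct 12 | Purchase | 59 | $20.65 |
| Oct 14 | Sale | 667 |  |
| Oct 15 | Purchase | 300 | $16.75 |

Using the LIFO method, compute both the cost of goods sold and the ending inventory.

Oct 4, 262 sold [LIFO — newest first]: 262 @ $16.55 = $4,336.10
Oct 7, 294 sold [LIFO — newest first]: 229 @ $18.05 + 65 @ $17.95 = $5,300.20
Oct 14, 667 sold [LIFO — newest first]: 59 @ $20.65 + 85 @ $16.05 + 270 @ $20.15 + 81 @ $17.95 + 114 @ $16.55 + 58 @ $19.70 = $12,506.35
Total COGS = $4,336.10 + $5,300.20 + $12,506.35 = $22,142.65
Ending inventory: 153 @ $19.70 + 300 @ $16.75 = $8,039.10
Check: goods available $30,181.75 = COGS $22,142.65 + ending $8,039.10

COGS = $22,142.65; ending inventory = $8,039.10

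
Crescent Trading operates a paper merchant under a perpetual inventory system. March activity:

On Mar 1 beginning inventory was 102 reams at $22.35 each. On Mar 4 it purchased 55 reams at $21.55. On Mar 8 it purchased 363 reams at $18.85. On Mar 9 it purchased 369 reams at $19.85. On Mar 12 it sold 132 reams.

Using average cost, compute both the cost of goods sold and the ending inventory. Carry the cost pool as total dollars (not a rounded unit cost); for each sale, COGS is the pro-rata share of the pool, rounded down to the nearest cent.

After Mar 1: 102 on hand, pool $2,279.70 (≈ $22.3500 each)
After Mar 4: 157 on hand, pool $3,464.95 (≈ $22.0697 each)
After Mar 8: 520 on hand, pool $10,307.50 (≈ $19.8221 each)
After Mar 9: 889 on hand, pool $17,632.15 (≈ $19.8337 each)
Mar 12, sell 132: 132/889 × $17,632.15 → $2,618.04
Ending inventory (cost pool remaining) = $15,014.11
Check: goods available $17,632.15 = COGS $2,618.04 + ending $15,014.11

COGS = $2,618.04; ending inventory = $15,014.11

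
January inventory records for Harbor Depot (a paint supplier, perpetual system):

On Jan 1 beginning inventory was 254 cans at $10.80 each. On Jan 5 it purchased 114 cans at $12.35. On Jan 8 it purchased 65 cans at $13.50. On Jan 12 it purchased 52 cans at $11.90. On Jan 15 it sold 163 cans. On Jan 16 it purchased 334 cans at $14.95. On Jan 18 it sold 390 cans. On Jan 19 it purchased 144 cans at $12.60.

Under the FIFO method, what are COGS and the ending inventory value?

COGS = $6,664.00; ending inventory = $5,791.10

Jan 15, 163 sold [FIFO — oldest first]: 163 @ $10.80 = $1,760.40
Jan 18, 390 sold [FIFO — oldest first]: 91 @ $10.80 + 114 @ $12.35 + 65 @ $13.50 + 52 @ $11.90 + 68 @ $14.95 = $4,903.60
Total COGS = $1,760.40 + $4,903.60 = $6,664.00
Ending inventory: 266 @ $14.95 + 144 @ $12.60 = $5,791.10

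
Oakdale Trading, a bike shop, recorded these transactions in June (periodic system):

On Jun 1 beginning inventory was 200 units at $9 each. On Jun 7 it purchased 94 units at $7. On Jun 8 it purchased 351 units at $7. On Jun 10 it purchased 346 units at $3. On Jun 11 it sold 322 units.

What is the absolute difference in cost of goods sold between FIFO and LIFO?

$1,688

FIFO COGS: 200 @ $9 + 94 @ $7 + 28 @ $7 = $2,654
LIFO COGS: 322 @ $3 = $966
Difference = |$2,654 − $966| = $1,688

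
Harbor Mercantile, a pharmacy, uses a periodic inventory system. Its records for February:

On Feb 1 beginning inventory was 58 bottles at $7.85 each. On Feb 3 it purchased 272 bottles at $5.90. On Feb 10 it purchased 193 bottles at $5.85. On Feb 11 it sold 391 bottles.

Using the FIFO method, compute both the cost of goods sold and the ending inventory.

COGS = $2,416.95; ending inventory = $772.20

Feb 11, 391 sold [FIFO — oldest first]: 58 @ $7.85 + 272 @ $5.90 + 61 @ $5.85 = $2,416.95
Ending inventory: 132 @ $5.85 = $772.20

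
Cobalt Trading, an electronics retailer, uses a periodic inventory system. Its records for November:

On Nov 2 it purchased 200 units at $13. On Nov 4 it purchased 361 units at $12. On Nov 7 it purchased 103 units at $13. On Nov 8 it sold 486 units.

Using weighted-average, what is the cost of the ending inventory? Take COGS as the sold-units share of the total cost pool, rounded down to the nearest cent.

Nov 8, sell 486: 486/664 × $8,271.00 → $6,053.77
Ending inventory (cost pool remaining) = $2,217.23
Check: goods available $8,271.00 = COGS $6,053.77 + ending $2,217.23

Ending inventory = $2,217.23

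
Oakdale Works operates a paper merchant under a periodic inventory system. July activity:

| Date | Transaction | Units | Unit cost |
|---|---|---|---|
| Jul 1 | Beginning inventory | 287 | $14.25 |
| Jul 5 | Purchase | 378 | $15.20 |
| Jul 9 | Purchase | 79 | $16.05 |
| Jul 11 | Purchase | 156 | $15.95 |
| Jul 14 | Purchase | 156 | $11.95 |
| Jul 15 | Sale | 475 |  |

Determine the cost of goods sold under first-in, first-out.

COGS = $6,947.35

Jul 15, 475 sold [FIFO — oldest first]: 287 @ $14.25 + 188 @ $15.20 = $6,947.35
Ending inventory: 190 @ $15.20 + 79 @ $16.05 + 156 @ $15.95 + 156 @ $11.95 = $8,508.35
Check: goods available $15,455.70 = COGS $6,947.35 + ending $8,508.35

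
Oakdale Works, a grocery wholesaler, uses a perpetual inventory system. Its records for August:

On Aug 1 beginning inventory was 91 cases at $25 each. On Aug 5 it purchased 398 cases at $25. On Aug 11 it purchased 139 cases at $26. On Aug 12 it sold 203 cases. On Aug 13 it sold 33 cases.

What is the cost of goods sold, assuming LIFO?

COGS = $6,039

Aug 12, 203 sold [LIFO — newest first]: 139 @ $26 + 64 @ $25 = $5,214
Aug 13, 33 sold [LIFO — newest first]: 33 @ $25 = $825
Total COGS = $5,214 + $825 = $6,039
Ending inventory: 91 @ $25 + 301 @ $25 = $9,800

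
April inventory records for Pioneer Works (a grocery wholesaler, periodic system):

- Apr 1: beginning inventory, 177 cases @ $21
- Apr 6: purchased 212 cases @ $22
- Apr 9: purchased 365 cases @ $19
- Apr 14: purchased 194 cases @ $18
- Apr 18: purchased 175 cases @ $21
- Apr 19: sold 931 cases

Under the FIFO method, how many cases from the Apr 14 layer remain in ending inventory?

Apr 19, 931 sold [FIFO — oldest first]: 177 @ $21 + 212 @ $22 + 365 @ $19 + 177 @ $18 = $18,502
Ending inventory: 17 @ $18 + 175 @ $21 = $3,981

17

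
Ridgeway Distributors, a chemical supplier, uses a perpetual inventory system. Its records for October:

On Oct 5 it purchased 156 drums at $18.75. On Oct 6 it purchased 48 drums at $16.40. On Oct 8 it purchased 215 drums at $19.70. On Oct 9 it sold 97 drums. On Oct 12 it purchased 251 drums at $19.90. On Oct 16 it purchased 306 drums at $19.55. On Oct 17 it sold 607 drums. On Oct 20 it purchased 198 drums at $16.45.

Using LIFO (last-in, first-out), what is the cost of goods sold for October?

Oct 9, 97 sold [LIFO — newest first]: 97 @ $19.70 = $1,910.90
Oct 17, 607 sold [LIFO — newest first]: 306 @ $19.55 + 251 @ $19.90 + 50 @ $19.70 = $11,962.20
Total COGS = $1,910.90 + $11,962.20 = $13,873.10
Ending inventory: 156 @ $18.75 + 48 @ $16.40 + 68 @ $19.70 + 198 @ $16.45 = $8,308.90

COGS = $13,873.10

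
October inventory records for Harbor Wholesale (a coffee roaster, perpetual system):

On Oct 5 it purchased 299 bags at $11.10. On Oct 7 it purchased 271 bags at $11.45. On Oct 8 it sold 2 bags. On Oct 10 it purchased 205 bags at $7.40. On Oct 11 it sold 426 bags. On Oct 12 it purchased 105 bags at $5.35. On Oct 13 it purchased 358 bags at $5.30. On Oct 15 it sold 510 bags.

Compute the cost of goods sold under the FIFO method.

COGS = $8,808.00

Oct 8, 2 sold [FIFO — oldest first]: 2 @ $11.10 = $22.20
Oct 11, 426 sold [FIFO — oldest first]: 297 @ $11.10 + 129 @ $11.45 = $4,773.75
Oct 15, 510 sold [FIFO — oldest first]: 142 @ $11.45 + 205 @ $7.40 + 105 @ $5.35 + 58 @ $5.30 = $4,012.05
Total COGS = $22.20 + $4,773.75 + $4,012.05 = $8,808.00
Ending inventory: 300 @ $5.30 = $1,590.00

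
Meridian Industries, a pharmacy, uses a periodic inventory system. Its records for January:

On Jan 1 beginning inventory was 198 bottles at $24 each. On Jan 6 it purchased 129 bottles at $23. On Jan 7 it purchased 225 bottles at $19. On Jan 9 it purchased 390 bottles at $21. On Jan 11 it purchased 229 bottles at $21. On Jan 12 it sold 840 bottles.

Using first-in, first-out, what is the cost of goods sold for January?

Jan 12, 840 sold [FIFO — oldest first]: 198 @ $24 + 129 @ $23 + 225 @ $19 + 288 @ $21 = $18,042
Ending inventory: 102 @ $21 + 229 @ $21 = $6,951

COGS = $18,042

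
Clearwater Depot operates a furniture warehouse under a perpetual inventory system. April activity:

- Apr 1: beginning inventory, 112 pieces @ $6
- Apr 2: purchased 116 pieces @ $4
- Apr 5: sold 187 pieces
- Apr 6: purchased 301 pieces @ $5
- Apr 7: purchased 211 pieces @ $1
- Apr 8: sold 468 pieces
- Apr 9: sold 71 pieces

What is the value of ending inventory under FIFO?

Apr 5, 187 sold [FIFO — oldest first]: 112 @ $6 + 75 @ $4 = $972
Apr 8, 468 sold [FIFO — oldest first]: 41 @ $4 + 301 @ $5 + 126 @ $1 = $1,795
Apr 9, 71 sold [FIFO — oldest first]: 71 @ $1 = $71
Total COGS = $972 + $1,795 + $71 = $2,838
Ending inventory: 14 @ $1 = $14

Ending inventory = $14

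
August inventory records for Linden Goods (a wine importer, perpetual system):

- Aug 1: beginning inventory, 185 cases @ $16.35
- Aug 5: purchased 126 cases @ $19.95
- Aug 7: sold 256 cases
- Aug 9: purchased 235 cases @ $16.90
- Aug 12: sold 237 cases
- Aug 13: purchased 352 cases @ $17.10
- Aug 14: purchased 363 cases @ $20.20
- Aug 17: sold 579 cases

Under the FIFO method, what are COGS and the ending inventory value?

COGS = $19,043.95; ending inventory = $3,817.80

Aug 7, 256 sold [FIFO — oldest first]: 185 @ $16.35 + 71 @ $19.95 = $4,441.20
Aug 12, 237 sold [FIFO — oldest first]: 55 @ $19.95 + 182 @ $16.90 = $4,173.05
Aug 17, 579 sold [FIFO — oldest first]: 53 @ $16.90 + 352 @ $17.10 + 174 @ $20.20 = $10,429.70
Total COGS = $4,441.20 + $4,173.05 + $10,429.70 = $19,043.95
Ending inventory: 189 @ $20.20 = $3,817.80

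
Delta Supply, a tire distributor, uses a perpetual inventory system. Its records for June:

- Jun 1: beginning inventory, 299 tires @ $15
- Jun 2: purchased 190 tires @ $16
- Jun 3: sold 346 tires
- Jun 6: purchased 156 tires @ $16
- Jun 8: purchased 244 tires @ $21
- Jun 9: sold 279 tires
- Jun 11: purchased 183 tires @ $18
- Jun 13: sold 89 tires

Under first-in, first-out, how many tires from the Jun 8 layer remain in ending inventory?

175

Jun 3, 346 sold [FIFO — oldest first]: 299 @ $15 + 47 @ $16 = $5,237
Jun 9, 279 sold [FIFO — oldest first]: 143 @ $16 + 136 @ $16 = $4,464
Jun 13, 89 sold [FIFO — oldest first]: 20 @ $16 + 69 @ $21 = $1,769
Total COGS = $5,237 + $4,464 + $1,769 = $11,470
Ending inventory: 175 @ $21 + 183 @ $18 = $6,969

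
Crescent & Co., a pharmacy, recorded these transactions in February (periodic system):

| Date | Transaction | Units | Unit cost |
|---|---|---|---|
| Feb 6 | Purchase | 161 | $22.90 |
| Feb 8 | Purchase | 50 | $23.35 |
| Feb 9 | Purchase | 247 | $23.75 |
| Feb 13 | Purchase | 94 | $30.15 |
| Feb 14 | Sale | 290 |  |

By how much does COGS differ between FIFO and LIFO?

$758.45

FIFO COGS: 161 @ $22.90 + 50 @ $23.35 + 79 @ $23.75 = $6,730.65
LIFO COGS: 94 @ $30.15 + 196 @ $23.75 = $7,489.10
Difference = |$6,730.65 − $7,489.10| = $758.45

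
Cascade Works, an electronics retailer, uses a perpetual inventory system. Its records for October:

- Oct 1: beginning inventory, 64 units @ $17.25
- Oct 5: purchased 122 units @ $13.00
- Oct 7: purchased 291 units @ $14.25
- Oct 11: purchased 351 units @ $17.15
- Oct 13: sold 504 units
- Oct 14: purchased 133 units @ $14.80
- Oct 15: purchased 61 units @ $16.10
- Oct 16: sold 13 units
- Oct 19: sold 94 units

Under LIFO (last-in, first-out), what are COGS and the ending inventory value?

Oct 13, 504 sold [LIFO — newest first]: 351 @ $17.15 + 153 @ $14.25 = $8,199.90
Oct 16, 13 sold [LIFO — newest first]: 13 @ $16.10 = $209.30
Oct 19, 94 sold [LIFO — newest first]: 48 @ $16.10 + 46 @ $14.80 = $1,453.60
Total COGS = $8,199.90 + $209.30 + $1,453.60 = $9,862.80
Ending inventory: 64 @ $17.25 + 122 @ $13.00 + 138 @ $14.25 + 87 @ $14.80 = $5,944.10
Check: goods available $15,806.90 = COGS $9,862.80 + ending $5,944.10

COGS = $9,862.80; ending inventory = $5,944.10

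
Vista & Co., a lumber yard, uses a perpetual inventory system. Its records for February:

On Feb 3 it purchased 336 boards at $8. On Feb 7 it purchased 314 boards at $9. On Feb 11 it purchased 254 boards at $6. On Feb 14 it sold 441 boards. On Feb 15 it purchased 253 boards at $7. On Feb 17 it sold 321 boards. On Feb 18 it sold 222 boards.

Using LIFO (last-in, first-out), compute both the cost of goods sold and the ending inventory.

Feb 14, 441 sold [LIFO — newest first]: 254 @ $6 + 187 @ $9 = $3,207
Feb 17, 321 sold [LIFO — newest first]: 253 @ $7 + 68 @ $9 = $2,383
Feb 18, 222 sold [LIFO — newest first]: 59 @ $9 + 163 @ $8 = $1,835
Total COGS = $3,207 + $2,383 + $1,835 = $7,425
Ending inventory: 173 @ $8 = $1,384

COGS = $7,425; ending inventory = $1,384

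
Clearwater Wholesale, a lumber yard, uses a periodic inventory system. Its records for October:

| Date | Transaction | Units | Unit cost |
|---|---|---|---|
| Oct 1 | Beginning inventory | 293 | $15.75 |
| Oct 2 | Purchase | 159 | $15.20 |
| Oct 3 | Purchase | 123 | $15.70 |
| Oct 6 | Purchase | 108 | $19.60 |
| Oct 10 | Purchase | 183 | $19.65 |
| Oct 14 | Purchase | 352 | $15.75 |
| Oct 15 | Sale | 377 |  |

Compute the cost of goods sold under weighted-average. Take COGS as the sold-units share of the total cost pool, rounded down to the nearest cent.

COGS = $6,258.38

Oct 15, sell 377: 377/1218 × $20,219.40 → $6,258.38
Ending inventory (cost pool remaining) = $13,961.02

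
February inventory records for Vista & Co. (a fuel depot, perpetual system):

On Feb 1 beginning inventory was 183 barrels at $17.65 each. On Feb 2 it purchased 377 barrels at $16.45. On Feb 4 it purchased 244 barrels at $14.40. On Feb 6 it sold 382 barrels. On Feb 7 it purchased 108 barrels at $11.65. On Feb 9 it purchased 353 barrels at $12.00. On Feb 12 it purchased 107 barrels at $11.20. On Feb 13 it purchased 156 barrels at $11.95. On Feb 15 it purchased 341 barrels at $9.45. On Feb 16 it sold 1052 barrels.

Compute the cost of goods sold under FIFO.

COGS = $20,378.70

Feb 6, 382 sold [FIFO — oldest first]: 183 @ $17.65 + 199 @ $16.45 = $6,503.50
Feb 16, 1052 sold [FIFO — oldest first]: 178 @ $16.45 + 244 @ $14.40 + 108 @ $11.65 + 353 @ $12.00 + 107 @ $11.20 + 62 @ $11.95 = $13,875.20
Total COGS = $6,503.50 + $13,875.20 = $20,378.70
Ending inventory: 94 @ $11.95 + 341 @ $9.45 = $4,345.75
Check: goods available $24,724.45 = COGS $20,378.70 + ending $4,345.75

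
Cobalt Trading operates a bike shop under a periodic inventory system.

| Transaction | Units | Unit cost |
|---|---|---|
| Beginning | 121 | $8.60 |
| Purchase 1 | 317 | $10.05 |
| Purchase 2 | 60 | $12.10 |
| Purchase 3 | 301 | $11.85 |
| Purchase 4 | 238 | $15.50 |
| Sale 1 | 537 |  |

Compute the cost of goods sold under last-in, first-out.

Sale 1 (537) [LIFO — newest first]: 238 @ $15.50 + 299 @ $11.85 = $7,232.15
Ending inventory: 121 @ $8.60 + 317 @ $10.05 + 60 @ $12.10 + 2 @ $11.85 = $4,976.15
Check: goods available $12,208.30 = COGS $7,232.15 + ending $4,976.15

COGS = $7,232.15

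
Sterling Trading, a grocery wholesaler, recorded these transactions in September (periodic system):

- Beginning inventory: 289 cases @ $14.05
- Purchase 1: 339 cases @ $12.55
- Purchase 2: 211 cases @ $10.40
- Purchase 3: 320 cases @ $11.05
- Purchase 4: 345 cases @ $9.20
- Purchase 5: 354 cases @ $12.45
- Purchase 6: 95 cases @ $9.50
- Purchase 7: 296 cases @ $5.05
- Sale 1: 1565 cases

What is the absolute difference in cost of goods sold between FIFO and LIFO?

$2,852.15

FIFO COGS: 289 @ $14.05 + 339 @ $12.55 + 211 @ $10.40 + 320 @ $11.05 + 345 @ $9.20 + 61 @ $12.45 = $17,978.75
LIFO COGS: 296 @ $5.05 + 95 @ $9.50 + 354 @ $12.45 + 345 @ $9.20 + 320 @ $11.05 + 155 @ $10.40 = $15,126.60
Difference = |$17,978.75 − $15,126.60| = $2,852.15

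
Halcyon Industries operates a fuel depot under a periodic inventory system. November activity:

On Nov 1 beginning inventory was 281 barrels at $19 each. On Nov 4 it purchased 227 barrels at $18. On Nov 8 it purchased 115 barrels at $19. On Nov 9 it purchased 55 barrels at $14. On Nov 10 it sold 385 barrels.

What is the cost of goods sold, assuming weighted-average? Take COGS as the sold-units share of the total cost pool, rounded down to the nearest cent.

Nov 10, sell 385: 385/678 × $12,380.00 → $7,029.94
Ending inventory (cost pool remaining) = $5,350.06
Check: goods available $12,380.00 = COGS $7,029.94 + ending $5,350.06

COGS = $7,029.94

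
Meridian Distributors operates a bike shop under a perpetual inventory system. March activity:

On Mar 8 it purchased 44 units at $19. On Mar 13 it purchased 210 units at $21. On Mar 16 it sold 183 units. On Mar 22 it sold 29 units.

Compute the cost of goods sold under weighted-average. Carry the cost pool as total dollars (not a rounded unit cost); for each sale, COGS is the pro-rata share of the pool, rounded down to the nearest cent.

COGS = $4,378.54

After Mar 8: 44 on hand, pool $836.00 (≈ $19.0000 each)
After Mar 13: 254 on hand, pool $5,246.00 (≈ $20.6535 each)
Mar 16, sell 183: 183/254 × $5,246.00 → $3,779.59
Mar 22, sell 29: 29/71 × $1,466.41 → $598.95
Total COGS = $3,779.59 + $598.95 = $4,378.54
Ending inventory (cost pool remaining) = $867.46
Check: goods available $5,246.00 = COGS $4,378.54 + ending $867.46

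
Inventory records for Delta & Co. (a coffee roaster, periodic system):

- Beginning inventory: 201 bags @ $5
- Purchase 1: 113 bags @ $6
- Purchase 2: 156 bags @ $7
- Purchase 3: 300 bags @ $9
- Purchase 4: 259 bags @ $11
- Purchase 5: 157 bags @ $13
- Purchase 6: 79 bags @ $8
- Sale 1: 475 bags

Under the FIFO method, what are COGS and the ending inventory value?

COGS = $2,820; ending inventory = $8,177

Sale 1 (475) [FIFO — oldest first]: 201 @ $5 + 113 @ $6 + 156 @ $7 + 5 @ $9 = $2,820
Ending inventory: 295 @ $9 + 259 @ $11 + 157 @ $13 + 79 @ $8 = $8,177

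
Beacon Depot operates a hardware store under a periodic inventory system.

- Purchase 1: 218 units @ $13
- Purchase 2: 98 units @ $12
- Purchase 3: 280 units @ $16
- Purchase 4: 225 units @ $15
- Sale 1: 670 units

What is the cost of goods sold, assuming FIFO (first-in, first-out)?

COGS = $9,600

Sale 1 (670) [FIFO — oldest first]: 218 @ $13 + 98 @ $12 + 280 @ $16 + 74 @ $15 = $9,600
Ending inventory: 151 @ $15 = $2,265
Check: goods available $11,865 = COGS $9,600 + ending $2,265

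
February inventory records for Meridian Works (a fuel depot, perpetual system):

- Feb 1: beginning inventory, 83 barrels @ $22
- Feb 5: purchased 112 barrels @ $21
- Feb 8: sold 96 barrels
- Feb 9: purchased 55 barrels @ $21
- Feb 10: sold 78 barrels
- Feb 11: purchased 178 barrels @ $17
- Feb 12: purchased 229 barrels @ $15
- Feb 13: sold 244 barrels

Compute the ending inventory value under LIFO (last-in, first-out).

Feb 8, 96 sold [LIFO — newest first]: 96 @ $21 = $2,016
Feb 10, 78 sold [LIFO — newest first]: 55 @ $21 + 16 @ $21 + 7 @ $22 = $1,645
Feb 13, 244 sold [LIFO — newest first]: 229 @ $15 + 15 @ $17 = $3,690
Total COGS = $2,016 + $1,645 + $3,690 = $7,351
Ending inventory: 76 @ $22 + 163 @ $17 = $4,443
Check: goods available $11,794 = COGS $7,351 + ending $4,443

Ending inventory = $4,443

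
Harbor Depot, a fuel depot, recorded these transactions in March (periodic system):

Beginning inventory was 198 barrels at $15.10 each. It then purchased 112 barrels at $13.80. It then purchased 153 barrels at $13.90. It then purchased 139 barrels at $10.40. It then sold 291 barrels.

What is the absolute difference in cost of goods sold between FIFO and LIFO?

$714.80

FIFO COGS: 198 @ $15.10 + 93 @ $13.80 = $4,273.20
LIFO COGS: 139 @ $10.40 + 152 @ $13.90 = $3,558.40
Difference = |$4,273.20 − $3,558.40| = $714.80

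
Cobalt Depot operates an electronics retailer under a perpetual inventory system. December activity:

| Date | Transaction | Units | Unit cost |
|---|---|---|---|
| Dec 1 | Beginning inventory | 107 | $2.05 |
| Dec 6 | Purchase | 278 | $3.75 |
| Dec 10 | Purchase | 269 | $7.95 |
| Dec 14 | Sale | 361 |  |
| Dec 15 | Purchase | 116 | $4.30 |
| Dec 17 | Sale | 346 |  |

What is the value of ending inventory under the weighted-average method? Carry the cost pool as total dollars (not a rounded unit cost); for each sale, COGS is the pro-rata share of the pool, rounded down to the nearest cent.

After Dec 1: 107 on hand, pool $219.35 (≈ $2.0500 each)
After Dec 6: 385 on hand, pool $1,261.85 (≈ $3.2775 each)
After Dec 10: 654 on hand, pool $3,400.40 (≈ $5.1994 each)
Dec 14, sell 361: 361/654 × $3,400.40 → $1,876.97
After Dec 15: 409 on hand, pool $2,022.23 (≈ $4.9443 each)
Dec 17, sell 346: 346/409 × $2,022.23 → $1,710.73
Total COGS = $1,876.97 + $1,710.73 = $3,587.70
Ending inventory (cost pool remaining) = $311.50

Ending inventory = $311.50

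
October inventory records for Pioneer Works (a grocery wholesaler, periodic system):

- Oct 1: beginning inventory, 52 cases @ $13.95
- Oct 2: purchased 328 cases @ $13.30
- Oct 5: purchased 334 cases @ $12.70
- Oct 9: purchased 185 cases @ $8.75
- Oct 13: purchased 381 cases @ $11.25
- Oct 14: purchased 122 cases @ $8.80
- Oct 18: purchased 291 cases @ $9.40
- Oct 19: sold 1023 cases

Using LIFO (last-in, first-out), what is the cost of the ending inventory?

Oct 19, 1023 sold [LIFO — newest first]: 291 @ $9.40 + 122 @ $8.80 + 381 @ $11.25 + 185 @ $8.75 + 44 @ $12.70 = $10,272.80
Ending inventory: 52 @ $13.95 + 328 @ $13.30 + 290 @ $12.70 = $8,770.80

Ending inventory = $8,770.80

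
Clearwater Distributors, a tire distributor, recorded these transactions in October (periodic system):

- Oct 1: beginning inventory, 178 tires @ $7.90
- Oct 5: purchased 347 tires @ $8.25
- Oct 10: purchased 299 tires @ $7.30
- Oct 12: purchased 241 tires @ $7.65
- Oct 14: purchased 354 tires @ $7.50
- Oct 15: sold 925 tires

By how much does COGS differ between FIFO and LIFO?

FIFO COGS: 178 @ $7.90 + 347 @ $8.25 + 299 @ $7.30 + 101 @ $7.65 = $7,224.30
LIFO COGS: 354 @ $7.50 + 241 @ $7.65 + 299 @ $7.30 + 31 @ $8.25 = $6,937.10
Difference = |$7,224.30 − $6,937.10| = $287.20

$287.20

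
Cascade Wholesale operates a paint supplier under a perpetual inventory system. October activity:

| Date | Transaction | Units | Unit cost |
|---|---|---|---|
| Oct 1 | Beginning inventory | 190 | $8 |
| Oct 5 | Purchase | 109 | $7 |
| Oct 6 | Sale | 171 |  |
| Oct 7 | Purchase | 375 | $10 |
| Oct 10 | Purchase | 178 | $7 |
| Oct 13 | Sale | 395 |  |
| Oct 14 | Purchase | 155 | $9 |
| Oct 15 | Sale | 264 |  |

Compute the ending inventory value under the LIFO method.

Ending inventory = $1,514

Oct 6, 171 sold [LIFO — newest first]: 109 @ $7 + 62 @ $8 = $1,259
Oct 13, 395 sold [LIFO — newest first]: 178 @ $7 + 217 @ $10 = $3,416
Oct 15, 264 sold [LIFO — newest first]: 155 @ $9 + 109 @ $10 = $2,485
Total COGS = $1,259 + $3,416 + $2,485 = $7,160
Ending inventory: 128 @ $8 + 49 @ $10 = $1,514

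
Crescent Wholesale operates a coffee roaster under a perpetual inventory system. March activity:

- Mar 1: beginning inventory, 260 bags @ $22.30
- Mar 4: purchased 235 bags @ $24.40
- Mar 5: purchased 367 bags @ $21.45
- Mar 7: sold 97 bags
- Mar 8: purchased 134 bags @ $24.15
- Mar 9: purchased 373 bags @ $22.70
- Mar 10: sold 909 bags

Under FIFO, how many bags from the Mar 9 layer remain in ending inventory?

Mar 7, 97 sold [FIFO — oldest first]: 97 @ $22.30 = $2,163.10
Mar 10, 909 sold [FIFO — oldest first]: 163 @ $22.30 + 235 @ $24.40 + 367 @ $21.45 + 134 @ $24.15 + 10 @ $22.70 = $20,704.15
Total COGS = $2,163.10 + $20,704.15 = $22,867.25
Ending inventory: 363 @ $22.70 = $8,240.10
Check: goods available $31,107.35 = COGS $22,867.25 + ending $8,240.10

363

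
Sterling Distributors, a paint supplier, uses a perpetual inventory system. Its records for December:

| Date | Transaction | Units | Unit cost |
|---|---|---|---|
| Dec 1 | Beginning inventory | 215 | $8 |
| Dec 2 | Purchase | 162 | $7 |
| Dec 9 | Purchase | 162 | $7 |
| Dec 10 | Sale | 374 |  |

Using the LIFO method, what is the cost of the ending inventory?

Ending inventory = $1,320

Dec 10, 374 sold [LIFO — newest first]: 162 @ $7 + 162 @ $7 + 50 @ $8 = $2,668
Ending inventory: 165 @ $8 = $1,320
Check: goods available $3,988 = COGS $2,668 + ending $1,320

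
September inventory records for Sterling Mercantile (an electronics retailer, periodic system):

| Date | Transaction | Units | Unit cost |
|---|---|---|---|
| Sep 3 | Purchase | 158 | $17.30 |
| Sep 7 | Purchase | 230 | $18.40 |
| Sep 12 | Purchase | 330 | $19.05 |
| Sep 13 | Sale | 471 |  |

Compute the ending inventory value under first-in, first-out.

Ending inventory = $4,705.35

Sep 13, 471 sold [FIFO — oldest first]: 158 @ $17.30 + 230 @ $18.40 + 83 @ $19.05 = $8,546.55
Ending inventory: 247 @ $19.05 = $4,705.35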